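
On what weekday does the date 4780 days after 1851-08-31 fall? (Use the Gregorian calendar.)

Aug 31, 1851 is a Sunday.
4780 mod 7 = 6, so 4780 days after a Sunday is Sunday + 6 = Saturday.

Saturday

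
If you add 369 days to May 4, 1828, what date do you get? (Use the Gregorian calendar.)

May 8, 1829

May has 31 days: +28 → Jun 1, 1828 (341 left).
Jun has 30 days: +30 → Jul 1, 1828 (311 left).
Jul has 31 days: +31 → Aug 1, 1828 (280 left).
Aug has 31 days: +31 → Sep 1, 1828 (249 left).
Sep has 30 days: +30 → Oct 1, 1828 (219 left).
Oct has 31 days: +31 → Nov 1, 1828 (188 left).
Nov has 30 days: +30 → Dec 1, 1828 (158 left).
Dec has 31 days: +31 → Jan 1, 1829 (127 left).
Jan has 31 days: +31 → Feb 1, 1829 (96 left).
Feb has 28 days: +28 → Mar 1, 1829 (68 left).
Mar has 31 days: +31 → Apr 1, 1829 (37 left).
Apr has 30 days: +30 → May 1, 1829 (7 left).
+7 → May 8, 1829.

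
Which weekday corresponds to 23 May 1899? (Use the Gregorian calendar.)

Tuesday

Doomsday rule: the anchor day for the 1800s is Friday. For year 99: 99÷12 = 8 r 3, and 3÷4 = 0, so 8+3+0 = 11.
Friday + 11 ≡ Tuesday — that's 1899's doomsday.
In May the doomsday date is May 9.
May 23 is 14 days after May 9; 14 mod 7 = 0, so Tuesday + 0 = Tuesday.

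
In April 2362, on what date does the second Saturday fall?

April 1, 2362 is a Sunday.
The first Saturday is therefore April 7 (6 days later).
The second Saturday is 7 + 1×7 = April 14.

April 14, 2362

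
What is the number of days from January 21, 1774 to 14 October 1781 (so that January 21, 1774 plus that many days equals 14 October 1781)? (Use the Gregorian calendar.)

2823

Jan 21, 1774 → Jan 21, 1775: 365 days.
Jan 21, 1775 → Jan 21, 1776: 365 days.
Jan 21, 1776 → Jan 21, 1777: 366 days (Feb 29, 1776 is in that span).
Jan 21, 1777 → Jan 21, 1778: 365 days.
Jan 21, 1778 → Jan 21, 1779: 365 days.
Jan 21, 1779 → Jan 21, 1780: 365 days.
Jan 21, 1780 → Jan 21, 1781: 366 days (Feb 29, 1780 is in that span).
Jan 21, 1781 → Feb 21, 1781: 31 days (January has 31).
Feb 21, 1781 → Mar 21, 1781: 28 days (February has 28).
Mar 21, 1781 → Apr 21, 1781: 31 days (March has 31).
Apr 21, 1781 → May 21, 1781: 30 days (April has 30).
May 21, 1781 → Jun 21, 1781: 31 days (May has 31).
Jun 21, 1781 → Jul 21, 1781: 30 days (June has 30).
Jul 21, 1781 → Aug 21, 1781: 31 days (July has 31).
Aug 21, 1781 → Sep 21, 1781: 31 days (August has 31).
Sep 21, 1781 → Oct 14, 1781: 23 days.
Total: 2823 days.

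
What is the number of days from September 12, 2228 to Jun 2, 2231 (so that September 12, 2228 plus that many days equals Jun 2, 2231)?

993

Sep 12, 2228 → Sep 12, 2229: 365 days.
Sep 12, 2229 → Sep 12, 2230: 365 days.
Sep 12, 2230 → Oct 12, 2230: 30 days (September has 30).
Oct 12, 2230 → Nov 12, 2230: 31 days (October has 31).
Nov 12, 2230 → Dec 12, 2230: 30 days (November has 30).
Dec 12, 2230 → Jan 12, 2231: 31 days (December has 31).
Jan 12, 2231 → Feb 12, 2231: 31 days (January has 31).
Feb 12, 2231 → Mar 12, 2231: 28 days (February has 28).
Mar 12, 2231 → Apr 12, 2231: 31 days (March has 31).
Apr 12, 2231 → May 12, 2231: 30 days (April has 30).
May 12, 2231 → Jun 2, 2231: 21 days.
Total: 993 days.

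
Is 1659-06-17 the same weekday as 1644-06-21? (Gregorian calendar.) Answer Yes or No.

From Jun 21, 1644 to Jun 17, 1659 is 5474 days.
5474 mod 7 = 0, so they are the same weekday.
(Jun 21, 1644 is a Tuesday; Jun 17, 1659 is a Tuesday.)

Yes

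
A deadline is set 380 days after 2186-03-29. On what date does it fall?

April 13, 2187

Mar has 31 days: +3 → Apr 1, 2186 (377 left).
Apr has 30 days: +30 → May 1, 2186 (347 left).
May has 31 days: +31 → Jun 1, 2186 (316 left).
Jun has 30 days: +30 → Jul 1, 2186 (286 left).
Jul has 31 days: +31 → Aug 1, 2186 (255 left).
Aug has 31 days: +31 → Sep 1, 2186 (224 left).
Sep has 30 days: +30 → Oct 1, 2186 (194 left).
Oct has 31 days: +31 → Nov 1, 2186 (163 left).
Nov has 30 days: +30 → Dec 1, 2186 (133 left).
Dec has 31 days: +31 → Jan 1, 2187 (102 left).
Jan has 31 days: +31 → Feb 1, 2187 (71 left).
Feb has 28 days: +28 → Mar 1, 2187 (43 left).
Mar has 31 days: +31 → Apr 1, 2187 (12 left).
+12 → Apr 13, 2187.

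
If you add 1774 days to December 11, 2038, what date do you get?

October 20, 2043

+365 (one year) → Dec 11, 2039 (1409 left).
+366 (one year; includes Feb 29, 2040) → Dec 11, 2040 (1043 left).
+365 (one year) → Dec 11, 2041 (678 left).
+365 (one year) → Dec 11, 2042 (313 left).
Dec has 31 days: +21 → Jan 1, 2043 (292 left).
Jan has 31 days: +31 → Feb 1, 2043 (261 left).
Feb has 28 days: +28 → Mar 1, 2043 (233 left).
Mar has 31 days: +31 → Apr 1, 2043 (202 left).
Apr has 30 days: +30 → May 1, 2043 (172 left).
May has 31 days: +31 → Jun 1, 2043 (141 left).
Jun has 30 days: +30 → Jul 1, 2043 (111 left).
Jul has 31 days: +31 → Aug 1, 2043 (80 left).
Aug has 31 days: +31 → Sep 1, 2043 (49 left).
Sep has 30 days: +30 → Oct 1, 2043 (19 left).
+19 → Oct 20, 2043.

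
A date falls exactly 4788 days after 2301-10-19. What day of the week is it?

First find the weekday of Oct 19, 2301. Doomsday rule: the anchor day for the 2300s is Wednesday. For year 01: 1÷12 = 0 r 1, and 1÷4 = 0, so 0+1+0 = 1.
Wednesday + 1 ≡ Thursday — that's 2301's doomsday.
In October the doomsday date is Oct 10.
Oct 19 is 9 days after Oct 10; 9 mod 7 = 2, so Thursday + 2 = Saturday.
4788 mod 7 = 0, so 4788 days after a Saturday is Saturday + 0 = Saturday.

Saturday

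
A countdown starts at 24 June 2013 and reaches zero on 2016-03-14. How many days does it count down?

994

Jun 24, 2013 → Jun 24, 2014: 365 days.
Jun 24, 2014 → Jun 24, 2015: 365 days.
Jun 24, 2015 → Jul 24, 2015: 30 days (June has 30).
Jul 24, 2015 → Aug 24, 2015: 31 days (July has 31).
Aug 24, 2015 → Sep 24, 2015: 31 days (August has 31).
Sep 24, 2015 → Oct 24, 2015: 30 days (September has 30).
Oct 24, 2015 → Nov 24, 2015: 31 days (October has 31).
Nov 24, 2015 → Dec 24, 2015: 30 days (November has 30).
Dec 24, 2015 → Jan 24, 2016: 31 days (December has 31).
Jan 24, 2016 → Feb 24, 2016: 31 days (January has 31).
Feb 24, 2016 → Mar 14, 2016: 19 days.
Total: 994 days.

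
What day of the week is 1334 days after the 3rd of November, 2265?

Tuesday

First find the weekday of Nov 3, 2265. Doomsday rule: the anchor day for the 2200s is Friday. For year 65: 65÷12 = 5 r 5, and 5÷4 = 1, so 5+5+1 = 11.
Friday + 11 ≡ Tuesday — that's 2265's doomsday.
In November the doomsday date is Nov 7.
Nov 3 is 4 days before Nov 7; 4 mod 7 = 4, so Tuesday − 4 = Friday.
1334 mod 7 = 4, so 1334 days after a Friday is Friday + 4 = Tuesday.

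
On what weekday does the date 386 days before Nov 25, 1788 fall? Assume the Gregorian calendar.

Monday

Nov 25, 1788 is a Tuesday.
386 mod 7 = 1, so 386 days before a Tuesday is Tuesday − 1 = Monday.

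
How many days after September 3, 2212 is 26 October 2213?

Sep 3, 2212 → Sep 3, 2213: 365 days.
Sep 3, 2213 → Oct 3, 2213: 30 days (September has 30).
Oct 3, 2213 → Oct 26, 2213: 23 days.
Total: 418 days.

418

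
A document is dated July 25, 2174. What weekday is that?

Monday

Doomsday rule: the anchor day for the 2100s is Sunday. For year 74: 74÷12 = 6 r 2, and 2÷4 = 0, so 6+2+0 = 8.
Sunday + 8 ≡ Monday — that's 2174's doomsday.
In July the doomsday date is Jul 11.
Jul 25 is 14 days after Jul 11; 14 mod 7 = 0, so Monday + 0 = Monday.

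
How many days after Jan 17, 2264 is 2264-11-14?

Jan 17, 2264 → Feb 17, 2264: 31 days (January has 31).
Feb 17, 2264 → Mar 17, 2264: 29 days (February has 29).
Mar 17, 2264 → Apr 17, 2264: 31 days (March has 31).
Apr 17, 2264 → May 17, 2264: 30 days (April has 30).
May 17, 2264 → Jun 17, 2264: 31 days (May has 31).
Jun 17, 2264 → Jul 17, 2264: 30 days (June has 30).
Jul 17, 2264 → Aug 17, 2264: 31 days (July has 31).
Aug 17, 2264 → Sep 17, 2264: 31 days (August has 31).
Sep 17, 2264 → Oct 17, 2264: 30 days (September has 30).
Oct 17, 2264 → Nov 14, 2264: 28 days.
Total: 302 days.

302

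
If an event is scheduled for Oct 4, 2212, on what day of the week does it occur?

Doomsday rule: the anchor day for the 2200s is Friday. For year 12: 12÷12 = 1 r 0, and 0÷4 = 0, so 1+0+0 = 1.
Friday + 1 ≡ Saturday — that's 2212's doomsday.
In October the doomsday date is Oct 10.
Oct 4 is 6 days before Oct 10; 6 mod 7 = 6, so Saturday − 6 = Sunday.

Sunday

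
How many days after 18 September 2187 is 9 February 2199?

Sep 18, 2187 → Sep 18, 2188: 366 days (Feb 29, 2188 is in that span).
Sep 18, 2188 → Sep 18, 2189: 365 days.
Sep 18, 2189 → Sep 18, 2190: 365 days.
Sep 18, 2190 → Sep 18, 2191: 365 days.
Sep 18, 2191 → Sep 18, 2192: 366 days (Feb 29, 2192 is in that span).
Sep 18, 2192 → Sep 18, 2193: 365 days.
Sep 18, 2193 → Sep 18, 2194: 365 days.
Sep 18, 2194 → Sep 18, 2195: 365 days.
Sep 18, 2195 → Sep 18, 2196: 366 days (Feb 29, 2196 is in that span).
Sep 18, 2196 → Sep 18, 2197: 365 days.
Sep 18, 2197 → Sep 18, 2198: 365 days.
Sep 18, 2198 → Oct 18, 2198: 30 days (September has 30).
Oct 18, 2198 → Nov 18, 2198: 31 days (October has 31).
Nov 18, 2198 → Dec 18, 2198: 30 days (November has 30).
Dec 18, 2198 → Jan 18, 2199: 31 days (December has 31).
Jan 18, 2199 → Feb 9, 2199: 22 days.
Total: 4162 days.

4162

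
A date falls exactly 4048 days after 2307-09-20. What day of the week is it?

Sunday

Sep 20, 2307 is a Friday.
4048 mod 7 = 2, so 4048 days after a Friday is Friday + 2 = Sunday.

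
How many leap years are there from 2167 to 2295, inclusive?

31

Multiples of 4 in [2167,2295]: 32.
Of those, multiples of 100: 1 (not leap unless ÷400).
Multiples of 400: 0.
Leap years = 32 − 1 + 0 = 31.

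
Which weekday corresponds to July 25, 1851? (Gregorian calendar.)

Friday

Doomsday rule: the anchor day for the 1800s is Friday. For year 51: 51÷12 = 4 r 3, and 3÷4 = 0, so 4+3+0 = 7.
Friday + 7 ≡ Friday — that's 1851's doomsday.
In July the doomsday date is Jul 11.
Jul 25 is 14 days after Jul 11; 14 mod 7 = 0, so Friday + 0 = Friday.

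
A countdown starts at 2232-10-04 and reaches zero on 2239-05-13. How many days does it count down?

2412

Oct 4, 2232 → Oct 4, 2233: 365 days.
Oct 4, 2233 → Oct 4, 2234: 365 days.
Oct 4, 2234 → Oct 4, 2235: 365 days.
Oct 4, 2235 → Oct 4, 2236: 366 days (Feb 29, 2236 is in that span).
Oct 4, 2236 → Oct 4, 2237: 365 days.
Oct 4, 2237 → Oct 4, 2238: 365 days.
Oct 4, 2238 → Nov 4, 2238: 31 days (October has 31).
Nov 4, 2238 → Dec 4, 2238: 30 days (November has 30).
Dec 4, 2238 → Jan 4, 2239: 31 days (December has 31).
Jan 4, 2239 → Feb 4, 2239: 31 days (January has 31).
Feb 4, 2239 → Mar 4, 2239: 28 days (February has 28).
Mar 4, 2239 → Apr 4, 2239: 31 days (March has 31).
Apr 4, 2239 → May 4, 2239: 30 days (April has 30).
May 4, 2239 → May 13, 2239: 9 days.
Total: 2412 days.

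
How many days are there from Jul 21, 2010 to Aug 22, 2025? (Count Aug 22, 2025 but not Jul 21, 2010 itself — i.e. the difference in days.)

Jul 21, 2010 → Jul 21, 2011: 365 days.
Jul 21, 2011 → Jul 21, 2012: 366 days (Feb 29, 2012 is in that span).
Jul 21, 2012 → Jul 21, 2013: 365 days.
Jul 21, 2013 → Jul 21, 2014: 365 days.
Jul 21, 2014 → Jul 21, 2015: 365 days.
Jul 21, 2015 → Jul 21, 2016: 366 days (Feb 29, 2016 is in that span).
Jul 21, 2016 → Jul 21, 2017: 365 days.
Jul 21, 2017 → Jul 21, 2018: 365 days.
Jul 21, 2018 → Jul 21, 2019: 365 days.
Jul 21, 2019 → Jul 21, 2020: 366 days (Feb 29, 2020 is in that span).
Jul 21, 2020 → Jul 21, 2021: 365 days.
Jul 21, 2021 → Jul 21, 2022: 365 days.
Jul 21, 2022 → Jul 21, 2023: 365 days.
Jul 21, 2023 → Jul 21, 2024: 366 days (Feb 29, 2024 is in that span).
Jul 21, 2024 → Aug 21, 2024: 31 days (July has 31).
Aug 21, 2024 → Sep 21, 2024: 31 days (August has 31).
Sep 21, 2024 → Oct 21, 2024: 30 days (September has 30).
Oct 21, 2024 → Nov 21, 2024: 31 days (October has 31).
Nov 21, 2024 → Dec 21, 2024: 30 days (November has 30).
Dec 21, 2024 → Jan 21, 2025: 31 days (December has 31).
Jan 21, 2025 → Feb 21, 2025: 31 days (January has 31).
Feb 21, 2025 → Mar 21, 2025: 28 days (February has 28).
Mar 21, 2025 → Apr 21, 2025: 31 days (March has 31).
Apr 21, 2025 → May 21, 2025: 30 days (April has 30).
May 21, 2025 → Jun 21, 2025: 31 days (May has 31).
Jun 21, 2025 → Jul 21, 2025: 30 days (June has 30).
Jul 21, 2025 → Aug 21, 2025: 31 days (July has 31).
Aug 21, 2025 → Aug 22, 2025: 1 days.
Total: 5511 days.

5511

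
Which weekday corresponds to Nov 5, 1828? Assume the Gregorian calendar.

Doomsday rule: the anchor day for the 1800s is Friday. For year 28: 28÷12 = 2 r 4, and 4÷4 = 1, so 2+4+1 = 7.
Friday + 7 ≡ Friday — that's 1828's doomsday.
In November the doomsday date is Nov 7.
Nov 5 is 2 days before Nov 7; 2 mod 7 = 2, so Friday − 2 = Wednesday.

Wednesday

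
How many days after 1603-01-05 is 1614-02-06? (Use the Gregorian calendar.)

4050

Jan 5, 1603 → Jan 5, 1604: 365 days.
Jan 5, 1604 → Jan 5, 1605: 366 days (Feb 29, 1604 is in that span).
Jan 5, 1605 → Jan 5, 1606: 365 days.
Jan 5, 1606 → Jan 5, 1607: 365 days.
Jan 5, 1607 → Jan 5, 1608: 365 days.
Jan 5, 1608 → Jan 5, 1609: 366 days (Feb 29, 1608 is in that span).
Jan 5, 1609 → Jan 5, 1610: 365 days.
Jan 5, 1610 → Jan 5, 1611: 365 days.
Jan 5, 1611 → Jan 5, 1612: 365 days.
Jan 5, 1612 → Jan 5, 1613: 366 days (Feb 29, 1612 is in that span).
Jan 5, 1613 → Feb 5, 1613: 31 days (January has 31).
Feb 5, 1613 → Mar 5, 1613: 28 days (February has 28).
Mar 5, 1613 → Apr 5, 1613: 31 days (March has 31).
Apr 5, 1613 → May 5, 1613: 30 days (April has 30).
May 5, 1613 → Jun 5, 1613: 31 days (May has 31).
Jun 5, 1613 → Jul 5, 1613: 30 days (June has 30).
Jul 5, 1613 → Aug 5, 1613: 31 days (July has 31).
Aug 5, 1613 → Sep 5, 1613: 31 days (August has 31).
Sep 5, 1613 → Oct 5, 1613: 30 days (September has 30).
Oct 5, 1613 → Nov 5, 1613: 31 days (October has 31).
Nov 5, 1613 → Dec 5, 1613: 30 days (November has 30).
Dec 5, 1613 → Jan 5, 1614: 31 days (December has 31).
Jan 5, 1614 → Feb 5, 1614: 31 days (January has 31).
Feb 5, 1614 → Feb 6, 1614: 1 days.
Total: 4050 days.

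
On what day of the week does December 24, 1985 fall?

Tuesday

Doomsday rule: the anchor day for the 1900s is Wednesday. For year 85: 85÷12 = 7 r 1, and 1÷4 = 0, so 7+1+0 = 8.
Wednesday + 8 ≡ Thursday — that's 1985's doomsday.
In December the doomsday date is Dec 12.
Dec 24 is 12 days after Dec 12; 12 mod 7 = 5, so Thursday + 5 = Tuesday.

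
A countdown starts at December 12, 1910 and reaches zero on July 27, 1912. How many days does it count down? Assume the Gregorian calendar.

Dec 12, 1910 → Dec 12, 1911: 365 days.
Dec 12, 1911 → Jan 12, 1912: 31 days (December has 31).
Jan 12, 1912 → Feb 12, 1912: 31 days (January has 31).
Feb 12, 1912 → Mar 12, 1912: 29 days (February has 29).
Mar 12, 1912 → Apr 12, 1912: 31 days (March has 31).
Apr 12, 1912 → May 12, 1912: 30 days (April has 30).
May 12, 1912 → Jun 12, 1912: 31 days (May has 31).
Jun 12, 1912 → Jul 12, 1912: 30 days (June has 30).
Jul 12, 1912 → Jul 27, 1912: 15 days.
Total: 593 days.

593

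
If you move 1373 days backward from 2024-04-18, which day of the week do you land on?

Wednesday

First find the weekday of Apr 18, 2024. Doomsday rule: the anchor day for the 2000s is Tuesday. For year 24: 24÷12 = 2 r 0, and 0÷4 = 0, so 2+0+0 = 2.
Tuesday + 2 ≡ Thursday — that's 2024's doomsday.
In April the doomsday date is Apr 4.
Apr 18 is 14 days after Apr 4; 14 mod 7 = 0, so Thursday + 0 = Thursday.
1373 mod 7 = 1, so 1373 days before a Thursday is Thursday − 1 = Wednesday.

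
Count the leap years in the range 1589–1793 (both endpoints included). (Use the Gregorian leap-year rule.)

50

Multiples of 4 in [1589,1793]: 51.
Of those, multiples of 100: 2 (not leap unless ÷400).
Multiples of 400: 1.
Leap years = 51 − 2 + 1 = 50.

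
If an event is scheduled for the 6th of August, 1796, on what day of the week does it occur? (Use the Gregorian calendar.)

Saturday

Doomsday rule: the anchor day for the 1700s is Sunday. For year 96: 96÷12 = 8 r 0, and 0÷4 = 0, so 8+0+0 = 8.
Sunday + 8 ≡ Monday — that's 1796's doomsday.
In August the doomsday date is Aug 8.
Aug 6 is 2 days before Aug 8; 2 mod 7 = 2, so Monday − 2 = Saturday.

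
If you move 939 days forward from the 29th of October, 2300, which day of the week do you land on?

Tuesday

First find the weekday of Oct 29, 2300. Doomsday rule: the anchor day for the 2300s is Wednesday. For year 00: 0÷12 = 0 r 0, and 0÷4 = 0, so 0+0+0 = 0.
Wednesday + 0 ≡ Wednesday — that's 2300's doomsday.
In October the doomsday date is Oct 10.
Oct 29 is 19 days after Oct 10; 19 mod 7 = 5, so Wednesday + 5 = Monday.
939 mod 7 = 1, so 939 days after a Monday is Monday + 1 = Tuesday.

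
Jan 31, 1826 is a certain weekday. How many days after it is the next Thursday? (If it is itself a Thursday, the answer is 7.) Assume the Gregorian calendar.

Jan 31, 1826 is a Tuesday.
From Tuesday to the next Thursday is 2 days.

2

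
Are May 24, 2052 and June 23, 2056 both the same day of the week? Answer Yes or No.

From May 24, 2052 to Jun 23, 2056 is 1491 days.
1491 mod 7 = 0, so they are the same weekday.
(May 24, 2052 is a Friday; Jun 23, 2056 is a Friday.)

Yes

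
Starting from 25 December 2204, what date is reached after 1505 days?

+365 (one year) → Dec 25, 2205 (1140 left).
+365 (one year) → Dec 25, 2206 (775 left).
+365 (one year) → Dec 25, 2207 (410 left).
+366 (one year; includes Feb 29, 2208) → Dec 25, 2208 (44 left).
Dec has 31 days: +7 → Jan 1, 2209 (37 left).
Jan has 31 days: +31 → Feb 1, 2209 (6 left).
+6 → Feb 7, 2209.

February 7, 2209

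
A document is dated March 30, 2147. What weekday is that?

Thursday

Doomsday rule: the anchor day for the 2100s is Sunday. For year 47: 47÷12 = 3 r 11, and 11÷4 = 2, so 3+11+2 = 16.
Sunday + 16 ≡ Tuesday — that's 2147's doomsday.
In March the doomsday date is Mar 14.
Mar 30 is 16 days after Mar 14; 16 mod 7 = 2, so Tuesday + 2 = Thursday.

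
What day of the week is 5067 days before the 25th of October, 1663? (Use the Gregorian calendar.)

First find the weekday of Oct 25, 1663. Doomsday rule: the anchor day for the 1600s is Tuesday. For year 63: 63÷12 = 5 r 3, and 3÷4 = 0, so 5+3+0 = 8.
Tuesday + 8 ≡ Wednesday — that's 1663's doomsday.
In October the doomsday date is Oct 10.
Oct 25 is 15 days after Oct 10; 15 mod 7 = 1, so Wednesday + 1 = Thursday.
5067 mod 7 = 6, so 5067 days before a Thursday is Thursday − 6 = Friday.

Friday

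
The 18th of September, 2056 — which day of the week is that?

Doomsday rule: the anchor day for the 2000s is Tuesday. For year 56: 56÷12 = 4 r 8, and 8÷4 = 2, so 4+8+2 = 14.
Tuesday + 14 ≡ Tuesday — that's 2056's doomsday.
In September the doomsday date is Sep 5.
Sep 18 is 13 days after Sep 5; 13 mod 7 = 6, so Tuesday + 6 = Monday.

Monday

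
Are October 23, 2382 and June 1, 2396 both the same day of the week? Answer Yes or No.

From Oct 23, 2382 to Jun 1, 2396 is 4970 days.
4970 mod 7 = 0, so they are the same weekday.
(Oct 23, 2382 is a Saturday; Jun 1, 2396 is a Saturday.)

Yes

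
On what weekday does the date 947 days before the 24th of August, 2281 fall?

Monday

Aug 24, 2281 is a Wednesday.
947 mod 7 = 2, so 947 days before a Wednesday is Wednesday − 2 = Monday.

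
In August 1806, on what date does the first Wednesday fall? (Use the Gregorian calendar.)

August 1, 1806 is a Friday.
The first Wednesday is therefore August 6 (5 days later).

August 6, 1806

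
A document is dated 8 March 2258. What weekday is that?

Monday

Doomsday rule: the anchor day for the 2200s is Friday. For year 58: 58÷12 = 4 r 10, and 10÷4 = 2, so 4+10+2 = 16.
Friday + 16 ≡ Sunday — that's 2258's doomsday.
In March the doomsday date is Mar 14.
Mar 8 is 6 days before Mar 14; 6 mod 7 = 6, so Sunday − 6 = Monday.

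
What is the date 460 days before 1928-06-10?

March 8, 1927

−366 (one year; includes Feb 29, 1928) → Jun 10, 1927 (94 left).
−10 → May 31, 1927 (end of May, 31 days; 84 left).
−31 → Apr 30, 1927 (end of Apr, 30 days; 53 left).
−30 → Mar 31, 1927 (end of Mar, 31 days; 23 left).
−23 → Mar 8, 1927.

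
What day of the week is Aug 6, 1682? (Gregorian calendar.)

Thursday

Doomsday rule: the anchor day for the 1600s is Tuesday. For year 82: 82÷12 = 6 r 10, and 10÷4 = 2, so 6+10+2 = 18.
Tuesday + 18 ≡ Saturday — that's 1682's doomsday.
In August the doomsday date is Aug 8.
Aug 6 is 2 days before Aug 8; 2 mod 7 = 2, so Saturday − 2 = Thursday.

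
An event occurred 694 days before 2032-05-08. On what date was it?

−366 (one year; includes Feb 29, 2032) → May 8, 2031 (328 left).
−8 → Apr 30, 2031 (end of Apr, 30 days; 320 left).
−30 → Mar 31, 2031 (end of Mar, 31 days; 290 left).
−31 → Feb 28, 2031 (end of Feb, 28 days; 259 left).
−28 → Jan 31, 2031 (end of Jan, 31 days; 231 left).
−31 → Dec 31, 2030 (end of Dec, 31 days; 200 left).
−31 → Nov 30, 2030 (end of Nov, 30 days; 169 left).
−30 → Oct 31, 2030 (end of Oct, 31 days; 139 left).
−31 → Sep 30, 2030 (end of Sep, 30 days; 108 left).
−30 → Aug 31, 2030 (end of Aug, 31 days; 78 left).
−31 → Jul 31, 2030 (end of Jul, 31 days; 47 left).
−31 → Jun 30, 2030 (end of Jun, 30 days; 16 left).
−16 → Jun 14, 2030.

June 14, 2030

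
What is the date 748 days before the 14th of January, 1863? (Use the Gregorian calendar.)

−365 (one year) → Jan 14, 1862 (383 left).
−14 → Dec 31, 1861 (end of Dec, 31 days; 369 left).
−31 → Nov 30, 1861 (end of Nov, 30 days; 338 left).
−30 → Oct 31, 1861 (end of Oct, 31 days; 308 left).
−31 → Sep 30, 1861 (end of Sep, 30 days; 277 left).
−30 → Aug 31, 1861 (end of Aug, 31 days; 247 left).
−31 → Jul 31, 1861 (end of Jul, 31 days; 216 left).
−31 → Jun 30, 1861 (end of Jun, 30 days; 185 left).
−30 → May 31, 1861 (end of May, 31 days; 155 left).
−31 → Apr 30, 1861 (end of Apr, 30 days; 124 left).
−30 → Mar 31, 1861 (end of Mar, 31 days; 94 left).
−31 → Feb 28, 1861 (end of Feb, 28 days; 63 left).
−28 → Jan 31, 1861 (end of Jan, 31 days; 35 left).
−31 → Dec 31, 1860 (end of Dec, 31 days; 4 left).
−4 → Dec 27, 1860.

December 27, 1860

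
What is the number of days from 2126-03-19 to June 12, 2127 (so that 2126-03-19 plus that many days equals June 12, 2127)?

Mar 19, 2126 → Mar 19, 2127: 365 days.
Mar 19, 2127 → Apr 19, 2127: 31 days (March has 31).
Apr 19, 2127 → May 19, 2127: 30 days (April has 30).
May 19, 2127 → Jun 12, 2127: 24 days.
Total: 450 days.

450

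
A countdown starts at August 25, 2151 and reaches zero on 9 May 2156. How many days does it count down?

Aug 25, 2151 → Aug 25, 2152: 366 days (Feb 29, 2152 is in that span).
Aug 25, 2152 → Aug 25, 2153: 365 days.
Aug 25, 2153 → Aug 25, 2154: 365 days.
Aug 25, 2154 → Aug 25, 2155: 365 days.
Aug 25, 2155 → Sep 25, 2155: 31 days (August has 31).
Sep 25, 2155 → Oct 25, 2155: 30 days (September has 30).
Oct 25, 2155 → Nov 25, 2155: 31 days (October has 31).
Nov 25, 2155 → Dec 25, 2155: 30 days (November has 30).
Dec 25, 2155 → Jan 25, 2156: 31 days (December has 31).
Jan 25, 2156 → Feb 25, 2156: 31 days (January has 31).
Feb 25, 2156 → Mar 25, 2156: 29 days (February has 29).
Mar 25, 2156 → Apr 25, 2156: 31 days (March has 31).
Apr 25, 2156 → May 9, 2156: 14 days.
Total: 1719 days.

1719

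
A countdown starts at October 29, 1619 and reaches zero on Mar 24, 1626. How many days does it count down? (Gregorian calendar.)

Oct 29, 1619 → Oct 29, 1620: 366 days (Feb 29, 1620 is in that span).
Oct 29, 1620 → Oct 29, 1621: 365 days.
Oct 29, 1621 → Oct 29, 1622: 365 days.
Oct 29, 1622 → Oct 29, 1623: 365 days.
Oct 29, 1623 → Oct 29, 1624: 366 days (Feb 29, 1624 is in that span).
Oct 29, 1624 → Oct 29, 1625: 365 days.
Oct 29, 1625 → Nov 29, 1625: 31 days (October has 31).
Nov 29, 1625 → Dec 29, 1625: 30 days (November has 30).
Dec 29, 1625 → Jan 29, 1626: 31 days (December has 31).
Jan 29, 1626 → Feb 28, 1626: 30 days (January has 31).
Feb 28, 1626 → Mar 24, 1626: 24 days.
Total: 2338 days.

2338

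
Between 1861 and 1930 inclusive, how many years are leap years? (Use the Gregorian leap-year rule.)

Multiples of 4 in [1861,1930]: 17.
Of those, multiples of 100: 1 (not leap unless ÷400).
Multiples of 400: 0.
Leap years = 17 − 1 + 0 = 16.

16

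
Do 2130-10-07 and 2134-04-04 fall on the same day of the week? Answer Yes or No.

No

From Oct 7, 2130 to Apr 4, 2134 is 1275 days.
1275 mod 7 = 1, so they are different weekdays.
(Oct 7, 2130 is a Saturday; Apr 4, 2134 is a Sunday.)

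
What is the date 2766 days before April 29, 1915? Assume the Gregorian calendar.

October 2, 1907

−365 (one year) → Apr 29, 1914 (2401 left).
−365 (one year) → Apr 29, 1913 (2036 left).
−365 (one year) → Apr 29, 1912 (1671 left).
−366 (one year; includes Feb 29, 1912) → Apr 29, 1911 (1305 left).
−365 (one year) → Apr 29, 1910 (940 left).
−365 (one year) → Apr 29, 1909 (575 left).
−365 (one year) → Apr 29, 1908 (210 left).
−29 → Mar 31, 1908 (end of Mar, 31 days; 181 left).
−31 → Feb 29, 1908 (end of Feb, 29 days; 150 left).
−29 → Jan 31, 1908 (end of Jan, 31 days; 121 left).
−31 → Dec 31, 1907 (end of Dec, 31 days; 90 left).
−31 → Nov 30, 1907 (end of Nov, 30 days; 59 left).
−30 → Oct 31, 1907 (end of Oct, 31 days; 29 left).
−29 → Oct 2, 1907.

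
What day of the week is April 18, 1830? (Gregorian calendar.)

Sunday

Doomsday rule: the anchor day for the 1800s is Friday. For year 30: 30÷12 = 2 r 6, and 6÷4 = 1, so 2+6+1 = 9.
Friday + 9 ≡ Sunday — that's 1830's doomsday.
In April the doomsday date is Apr 4.
Apr 18 is 14 days after Apr 4; 14 mod 7 = 0, so Sunday + 0 = Sunday.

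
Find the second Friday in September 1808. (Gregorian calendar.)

September 9, 1808

September 1, 1808 is a Thursday.
The first Friday is therefore September 2 (1 days later).
The second Friday is 2 + 1×7 = September 9.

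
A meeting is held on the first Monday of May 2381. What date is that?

May 1, 2381 is a Friday.
The first Monday is therefore May 4 (3 days later).

May 4, 2381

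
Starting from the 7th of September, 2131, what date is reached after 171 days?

February 25, 2132

Sep has 30 days: +24 → Oct 1, 2131 (147 left).
Oct has 31 days: +31 → Nov 1, 2131 (116 left).
Nov has 30 days: +30 → Dec 1, 2131 (86 left).
Dec has 31 days: +31 → Jan 1, 2132 (55 left).
Jan has 31 days: +31 → Feb 1, 2132 (24 left).
+24 → Feb 25, 2132.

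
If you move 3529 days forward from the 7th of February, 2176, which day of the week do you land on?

Thursday

First find the weekday of Feb 7, 2176. Doomsday rule: the anchor day for the 2100s is Sunday. For year 76: 76÷12 = 6 r 4, and 4÷4 = 1, so 6+4+1 = 11.
Sunday + 11 ≡ Thursday — that's 2176's doomsday.
In February the doomsday date is Feb 29 (2176 is a leap year (divisible by 4)).
Feb 7 is 22 days before Feb 29; 22 mod 7 = 1, so Thursday − 1 = Wednesday.
3529 mod 7 = 1, so 3529 days after a Wednesday is Wednesday + 1 = Thursday.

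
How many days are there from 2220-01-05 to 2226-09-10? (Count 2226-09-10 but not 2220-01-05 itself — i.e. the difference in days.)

2440

Jan 5, 2220 → Jan 5, 2221: 366 days (Feb 29, 2220 is in that span).
Jan 5, 2221 → Jan 5, 2222: 365 days.
Jan 5, 2222 → Jan 5, 2223: 365 days.
Jan 5, 2223 → Jan 5, 2224: 365 days.
Jan 5, 2224 → Jan 5, 2225: 366 days (Feb 29, 2224 is in that span).
Jan 5, 2225 → Jan 5, 2226: 365 days.
Jan 5, 2226 → Feb 5, 2226: 31 days (January has 31).
Feb 5, 2226 → Mar 5, 2226: 28 days (February has 28).
Mar 5, 2226 → Apr 5, 2226: 31 days (March has 31).
Apr 5, 2226 → May 5, 2226: 30 days (April has 30).
May 5, 2226 → Jun 5, 2226: 31 days (May has 31).
Jun 5, 2226 → Jul 5, 2226: 30 days (June has 30).
Jul 5, 2226 → Aug 5, 2226: 31 days (July has 31).
Aug 5, 2226 → Sep 5, 2226: 31 days (August has 31).
Sep 5, 2226 → Sep 10, 2226: 5 days.
Total: 2440 days.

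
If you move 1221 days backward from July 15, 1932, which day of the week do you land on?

Tuesday

First find the weekday of Jul 15, 1932. Doomsday rule: the anchor day for the 1900s is Wednesday. For year 32: 32÷12 = 2 r 8, and 8÷4 = 2, so 2+8+2 = 12.
Wednesday + 12 ≡ Monday — that's 1932's doomsday.
In July the doomsday date is Jul 11.
Jul 15 is 4 days after Jul 11; 4 mod 7 = 4, so Monday + 4 = Friday.
1221 mod 7 = 3, so 1221 days before a Friday is Friday − 3 = Tuesday.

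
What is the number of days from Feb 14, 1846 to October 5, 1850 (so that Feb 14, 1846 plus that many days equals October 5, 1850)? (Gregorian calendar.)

1694

Feb 14, 1846 → Feb 14, 1847: 365 days.
Feb 14, 1847 → Feb 14, 1848: 365 days.
Feb 14, 1848 → Feb 14, 1849: 366 days (Feb 29, 1848 is in that span).
Feb 14, 1849 → Feb 14, 1850: 365 days.
Feb 14, 1850 → Mar 14, 1850: 28 days (February has 28).
Mar 14, 1850 → Apr 14, 1850: 31 days (March has 31).
Apr 14, 1850 → May 14, 1850: 30 days (April has 30).
May 14, 1850 → Jun 14, 1850: 31 days (May has 31).
Jun 14, 1850 → Jul 14, 1850: 30 days (June has 30).
Jul 14, 1850 → Aug 14, 1850: 31 days (July has 31).
Aug 14, 1850 → Sep 14, 1850: 31 days (August has 31).
Sep 14, 1850 → Oct 5, 1850: 21 days.
Total: 1694 days.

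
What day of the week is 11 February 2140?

Thursday

Doomsday rule: the anchor day for the 2100s is Sunday. For year 40: 40÷12 = 3 r 4, and 4÷4 = 1, so 3+4+1 = 8.
Sunday + 8 ≡ Monday — that's 2140's doomsday.
In February the doomsday date is Feb 29 (2140 is a leap year (divisible by 4)).
Feb 11 is 18 days before Feb 29; 18 mod 7 = 4, so Monday − 4 = Thursday.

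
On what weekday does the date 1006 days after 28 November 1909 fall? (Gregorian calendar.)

Friday

Nov 28, 1909 is a Sunday.
1006 mod 7 = 5, so 1006 days after a Sunday is Sunday + 5 = Friday.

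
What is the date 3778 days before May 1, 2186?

December 27, 2175

−365 (one year) → May 1, 2185 (3413 left).
−365 (one year) → May 1, 2184 (3048 left).
−366 (one year; includes Feb 29, 2184) → May 1, 2183 (2682 left).
−365 (one year) → May 1, 2182 (2317 left).
−365 (one year) → May 1, 2181 (1952 left).
−365 (one year) → May 1, 2180 (1587 left).
−366 (one year; includes Feb 29, 2180) → May 1, 2179 (1221 left).
−365 (one year) → May 1, 2178 (856 left).
−365 (one year) → May 1, 2177 (491 left).
−365 (one year) → May 1, 2176 (126 left).
−1 → Apr 30, 2176 (end of Apr, 30 days; 125 left).
−30 → Mar 31, 2176 (end of Mar, 31 days; 95 left).
−31 → Feb 29, 2176 (end of Feb, 29 days; 64 left).
−29 → Jan 31, 2176 (end of Jan, 31 days; 35 left).
−31 → Dec 31, 2175 (end of Dec, 31 days; 4 left).
−4 → Dec 27, 2175.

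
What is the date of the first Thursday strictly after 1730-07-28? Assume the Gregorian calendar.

August 3, 1730

Jul 28, 1730 is a Friday.
From Friday to the next Thursday is 6 days.
Jul 28, 1730 + 6 = Aug 3, 1730.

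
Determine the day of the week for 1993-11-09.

Tuesday

January 1, 1993 is a Friday.
Jan 1, 1993 → Feb 1, 1993: 31 days (January has 31).
Feb 1, 1993 → Mar 1, 1993: 28 days (February has 28).
Mar 1, 1993 → Apr 1, 1993: 31 days (March has 31).
Apr 1, 1993 → May 1, 1993: 30 days (April has 30).
May 1, 1993 → Jun 1, 1993: 31 days (May has 31).
Jun 1, 1993 → Jul 1, 1993: 30 days (June has 30).
Jul 1, 1993 → Aug 1, 1993: 31 days (July has 31).
Aug 1, 1993 → Sep 1, 1993: 31 days (August has 31).
Sep 1, 1993 → Oct 1, 1993: 30 days (September has 30).
Oct 1, 1993 → Nov 1, 1993: 31 days (October has 31).
Nov 1, 1993 → Nov 9, 1993: 8 days.
Total: 312 days.
312 mod 7 = 4, so Friday + 4 = Tuesday.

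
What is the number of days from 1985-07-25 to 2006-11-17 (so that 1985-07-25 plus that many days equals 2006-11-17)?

Jul 25, 1985 → Jul 25, 1986: 365 days.
Jul 25, 1986 → Jul 25, 1987: 365 days.
Jul 25, 1987 → Jul 25, 1988: 366 days (Feb 29, 1988 is in that span).
Jul 25, 1988 → Jul 25, 1989: 365 days.
Jul 25, 1989 → Jul 25, 1990: 365 days.
Jul 25, 1990 → Jul 25, 1991: 365 days.
Jul 25, 1991 → Jul 25, 1992: 366 days (Feb 29, 1992 is in that span).
Jul 25, 1992 → Jul 25, 1993: 365 days.
Jul 25, 1993 → Jul 25, 1994: 365 days.
Jul 25, 1994 → Jul 25, 1995: 365 days.
Jul 25, 1995 → Jul 25, 1996: 366 days (Feb 29, 1996 is in that span).
Jul 25, 1996 → Jul 25, 1997: 365 days.
Jul 25, 1997 → Jul 25, 1998: 365 days.
Jul 25, 1998 → Jul 25, 1999: 365 days.
Jul 25, 1999 → Jul 25, 2000: 366 days (Feb 29, 2000 is in that span).
Jul 25, 2000 → Jul 25, 2001: 365 days.
Jul 25, 2001 → Jul 25, 2002: 365 days.
Jul 25, 2002 → Jul 25, 2003: 365 days.
Jul 25, 2003 → Jul 25, 2004: 366 days (Feb 29, 2004 is in that span).
Jul 25, 2004 → Jul 25, 2005: 365 days.
Jul 25, 2005 → Jul 25, 2006: 365 days.
Jul 25, 2006 → Aug 25, 2006: 31 days (July has 31).
Aug 25, 2006 → Sep 25, 2006: 31 days (August has 31).
Sep 25, 2006 → Oct 25, 2006: 30 days (September has 30).
Oct 25, 2006 → Nov 17, 2006: 23 days.
Total: 7785 days.

7785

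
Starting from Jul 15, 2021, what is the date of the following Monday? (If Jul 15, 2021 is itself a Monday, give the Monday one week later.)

Jul 15, 2021 is a Thursday.
From Thursday to the next Monday is 4 days.
Jul 15, 2021 + 4 = Jul 19, 2021.

July 19, 2021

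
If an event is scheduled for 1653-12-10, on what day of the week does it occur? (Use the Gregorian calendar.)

Doomsday rule: the anchor day for the 1600s is Tuesday. For year 53: 53÷12 = 4 r 5, and 5÷4 = 1, so 4+5+1 = 10.
Tuesday + 10 ≡ Friday — that's 1653's doomsday.
In December the doomsday date is Dec 12.
Dec 10 is 2 days before Dec 12; 2 mod 7 = 2, so Friday − 2 = Wednesday.

Wednesday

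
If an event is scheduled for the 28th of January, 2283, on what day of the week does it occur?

Sunday

Doomsday rule: the anchor day for the 2200s is Friday. For year 83: 83÷12 = 6 r 11, and 11÷4 = 2, so 6+11+2 = 19.
Friday + 19 ≡ Wednesday — that's 2283's doomsday.
In January the doomsday date is Jan 3 (2283 is not a leap year).
Jan 28 is 25 days after Jan 3; 25 mod 7 = 4, so Wednesday + 4 = Sunday.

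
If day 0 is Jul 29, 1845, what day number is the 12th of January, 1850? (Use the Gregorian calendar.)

Jul 29, 1845 → Jul 29, 1846: 365 days.
Jul 29, 1846 → Jul 29, 1847: 365 days.
Jul 29, 1847 → Jul 29, 1848: 366 days (Feb 29, 1848 is in that span).
Jul 29, 1848 → Jul 29, 1849: 365 days.
Jul 29, 1849 → Aug 29, 1849: 31 days (July has 31).
Aug 29, 1849 → Sep 29, 1849: 31 days (August has 31).
Sep 29, 1849 → Oct 29, 1849: 30 days (September has 30).
Oct 29, 1849 → Nov 29, 1849: 31 days (October has 31).
Nov 29, 1849 → Dec 29, 1849: 30 days (November has 30).
Dec 29, 1849 → Jan 12, 1850: 14 days.
Total: 1628 days.

1628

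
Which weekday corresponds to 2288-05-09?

Wednesday

Doomsday rule: the anchor day for the 2200s is Friday. For year 88: 88÷12 = 7 r 4, and 4÷4 = 1, so 7+4+1 = 12.
Friday + 12 ≡ Wednesday — that's 2288's doomsday.
In May the doomsday date is May 9.
May 9 is the doomsday itself: Wednesday.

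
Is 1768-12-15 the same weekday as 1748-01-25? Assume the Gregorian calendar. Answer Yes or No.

From Jan 25, 1748 to Dec 15, 1768 is 7630 days.
7630 mod 7 = 0, so they are the same weekday.
(Jan 25, 1748 is a Thursday; Dec 15, 1768 is a Thursday.)

Yes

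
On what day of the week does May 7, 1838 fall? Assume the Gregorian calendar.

Doomsday rule: the anchor day for the 1800s is Friday. For year 38: 38÷12 = 3 r 2, and 2÷4 = 0, so 3+2+0 = 5.
Friday + 5 ≡ Wednesday — that's 1838's doomsday.
In May the doomsday date is May 9.
May 7 is 2 days before May 9; 2 mod 7 = 2, so Wednesday − 2 = Monday.

Monday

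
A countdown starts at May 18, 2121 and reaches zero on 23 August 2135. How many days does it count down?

May 18, 2121 → May 18, 2122: 365 days.
May 18, 2122 → May 18, 2123: 365 days.
May 18, 2123 → May 18, 2124: 366 days (Feb 29, 2124 is in that span).
May 18, 2124 → May 18, 2125: 365 days.
May 18, 2125 → May 18, 2126: 365 days.
May 18, 2126 → May 18, 2127: 365 days.
May 18, 2127 → May 18, 2128: 366 days (Feb 29, 2128 is in that span).
May 18, 2128 → May 18, 2129: 365 days.
May 18, 2129 → May 18, 2130: 365 days.
May 18, 2130 → May 18, 2131: 365 days.
May 18, 2131 → May 18, 2132: 366 days (Feb 29, 2132 is in that span).
May 18, 2132 → May 18, 2133: 365 days.
May 18, 2133 → May 18, 2134: 365 days.
May 18, 2134 → May 18, 2135: 365 days.
May 18, 2135 → Jun 18, 2135: 31 days (May has 31).
Jun 18, 2135 → Jul 18, 2135: 30 days (June has 30).
Jul 18, 2135 → Aug 18, 2135: 31 days (July has 31).
Aug 18, 2135 → Aug 23, 2135: 5 days.
Total: 5210 days.

5210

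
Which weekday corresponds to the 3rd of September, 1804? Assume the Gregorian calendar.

Doomsday rule: the anchor day for the 1800s is Friday. For year 04: 4÷12 = 0 r 4, and 4÷4 = 1, so 0+4+1 = 5.
Friday + 5 ≡ Wednesday — that's 1804's doomsday.
In September the doomsday date is Sep 5.
Sep 3 is 2 days before Sep 5; 2 mod 7 = 2, so Wednesday − 2 = Monday.

Monday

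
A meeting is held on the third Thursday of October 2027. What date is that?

October 1, 2027 is a Friday.
The first Thursday is therefore October 7 (6 days later).
The third Thursday is 7 + 2×7 = October 21.

October 21, 2027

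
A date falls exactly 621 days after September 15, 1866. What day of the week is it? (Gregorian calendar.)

First find the weekday of Sep 15, 1866. Doomsday rule: the anchor day for the 1800s is Friday. For year 66: 66÷12 = 5 r 6, and 6÷4 = 1, so 5+6+1 = 12.
Friday + 12 ≡ Wednesday — that's 1866's doomsday.
In September the doomsday date is Sep 5.
Sep 15 is 10 days after Sep 5; 10 mod 7 = 3, so Wednesday + 3 = Saturday.
621 mod 7 = 5, so 621 days after a Saturday is Saturday + 5 = Thursday.

Thursday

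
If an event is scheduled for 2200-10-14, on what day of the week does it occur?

Doomsday rule: the anchor day for the 2200s is Friday. For year 00: 0÷12 = 0 r 0, and 0÷4 = 0, so 0+0+0 = 0.
Friday + 0 ≡ Friday — that's 2200's doomsday.
In October the doomsday date is Oct 10.
Oct 14 is 4 days after Oct 10; 4 mod 7 = 4, so Friday + 4 = Tuesday.

Tuesday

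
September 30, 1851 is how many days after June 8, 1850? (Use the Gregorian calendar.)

479

Jun 8, 1850 → Jun 8, 1851: 365 days.
Jun 8, 1851 → Jul 8, 1851: 30 days (June has 30).
Jul 8, 1851 → Aug 8, 1851: 31 days (July has 31).
Aug 8, 1851 → Sep 8, 1851: 31 days (August has 31).
Sep 8, 1851 → Sep 30, 1851: 22 days.
Total: 479 days.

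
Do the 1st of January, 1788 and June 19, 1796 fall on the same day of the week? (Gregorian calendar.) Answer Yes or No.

From Jan 1, 1788 to Jun 19, 1796 is 3092 days.
3092 mod 7 = 5, so they are different weekdays.
(Jan 1, 1788 is a Tuesday; Jun 19, 1796 is a Sunday.)

No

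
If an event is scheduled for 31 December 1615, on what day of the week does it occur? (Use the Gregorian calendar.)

Doomsday rule: the anchor day for the 1600s is Tuesday. For year 15: 15÷12 = 1 r 3, and 3÷4 = 0, so 1+3+0 = 4.
Tuesday + 4 ≡ Saturday — that's 1615's doomsday.
In December the doomsday date is Dec 12.
Dec 31 is 19 days after Dec 12; 19 mod 7 = 5, so Saturday + 5 = Thursday.

Thursday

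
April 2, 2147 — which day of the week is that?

Sunday

Doomsday rule: the anchor day for the 2100s is Sunday. For year 47: 47÷12 = 3 r 11, and 11÷4 = 2, so 3+11+2 = 16.
Sunday + 16 ≡ Tuesday — that's 2147's doomsday.
In April the doomsday date is Apr 4.
Apr 2 is 2 days before Apr 4; 2 mod 7 = 2, so Tuesday − 2 = Sunday.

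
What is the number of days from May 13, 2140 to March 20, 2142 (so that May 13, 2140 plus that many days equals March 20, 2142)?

May 13, 2140 → May 13, 2141: 365 days.
May 13, 2141 → Jun 13, 2141: 31 days (May has 31).
Jun 13, 2141 → Jul 13, 2141: 30 days (June has 30).
Jul 13, 2141 → Aug 13, 2141: 31 days (July has 31).
Aug 13, 2141 → Sep 13, 2141: 31 days (August has 31).
Sep 13, 2141 → Oct 13, 2141: 30 days (September has 30).
Oct 13, 2141 → Nov 13, 2141: 31 days (October has 31).
Nov 13, 2141 → Dec 13, 2141: 30 days (November has 30).
Dec 13, 2141 → Jan 13, 2142: 31 days (December has 31).
Jan 13, 2142 → Feb 13, 2142: 31 days (January has 31).
Feb 13, 2142 → Mar 13, 2142: 28 days (February has 28).
Mar 13, 2142 → Mar 20, 2142: 7 days.
Total: 676 days.

676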